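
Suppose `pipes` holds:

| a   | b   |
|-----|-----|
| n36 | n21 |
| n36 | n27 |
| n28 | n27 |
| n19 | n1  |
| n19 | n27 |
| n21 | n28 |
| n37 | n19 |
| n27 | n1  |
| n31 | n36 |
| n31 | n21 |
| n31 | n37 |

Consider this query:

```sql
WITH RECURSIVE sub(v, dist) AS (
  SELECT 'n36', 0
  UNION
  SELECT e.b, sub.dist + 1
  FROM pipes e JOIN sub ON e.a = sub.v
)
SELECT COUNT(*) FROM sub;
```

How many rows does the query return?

Base: (n36, dist=0).
Iteration 1: edges from {n36} -> (n21, dist=1), (n27, dist=1).
Iteration 2: edges from {n21,n27} -> (n1, dist=2), (n28, dist=2).
Iteration 3: edges from {n1,n28} -> (n27, dist=3).
Iteration 4: edges from {n27} -> (n1, dist=4).
Iteration 5: no outgoing edges from {n1}; recursion stops.
Total rows emitted: 7.

7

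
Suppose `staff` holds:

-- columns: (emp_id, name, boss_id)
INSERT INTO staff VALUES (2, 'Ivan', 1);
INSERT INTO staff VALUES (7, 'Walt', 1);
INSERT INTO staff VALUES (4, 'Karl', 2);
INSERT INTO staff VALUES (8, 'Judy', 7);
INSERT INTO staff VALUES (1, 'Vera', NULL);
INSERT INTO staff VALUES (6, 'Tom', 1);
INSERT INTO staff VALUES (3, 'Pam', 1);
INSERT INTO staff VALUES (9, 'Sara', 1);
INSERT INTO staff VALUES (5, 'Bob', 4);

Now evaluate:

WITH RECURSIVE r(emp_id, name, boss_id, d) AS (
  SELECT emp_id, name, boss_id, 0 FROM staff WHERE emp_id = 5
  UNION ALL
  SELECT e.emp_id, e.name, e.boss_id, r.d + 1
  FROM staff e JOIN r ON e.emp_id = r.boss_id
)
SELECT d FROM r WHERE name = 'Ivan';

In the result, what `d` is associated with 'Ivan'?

2

Base: emp_id=5 (Bob), boss_id=4, d 0.
Iteration 1: join on emp_id=4 -> Karl (id 4, boss_id=2, d 1).
Iteration 2: join on emp_id=2 -> Ivan (id 2, boss_id=1, d 2).
Iteration 3: join on emp_id=1 -> Vera (id 1, boss_id=NULL, d 3).
Iteration 4: boss_id is NULL; no match; recursion stops.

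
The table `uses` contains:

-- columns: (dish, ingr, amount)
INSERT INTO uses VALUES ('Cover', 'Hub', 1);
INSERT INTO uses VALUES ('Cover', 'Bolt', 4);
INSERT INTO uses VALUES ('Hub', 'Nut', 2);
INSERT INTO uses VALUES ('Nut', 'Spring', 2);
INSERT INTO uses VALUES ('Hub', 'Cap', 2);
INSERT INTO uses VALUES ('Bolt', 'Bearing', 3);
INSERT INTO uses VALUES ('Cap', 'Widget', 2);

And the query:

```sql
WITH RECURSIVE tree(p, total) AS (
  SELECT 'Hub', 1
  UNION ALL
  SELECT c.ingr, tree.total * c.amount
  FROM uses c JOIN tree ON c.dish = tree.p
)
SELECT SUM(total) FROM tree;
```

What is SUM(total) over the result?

13

Base: (Hub, total=1).
Iteration 1: components of {Hub} -> Cap = 1*2 = 2, Nut = 1*2 = 2.
Iteration 2: components of {Cap,Nut} -> Spring = 2*2 = 4, Widget = 2*2 = 4.
Iteration 3: no further components; recursion stops.
SUM(total) = 1 + 2 + 2 + 4 + 4 = 13.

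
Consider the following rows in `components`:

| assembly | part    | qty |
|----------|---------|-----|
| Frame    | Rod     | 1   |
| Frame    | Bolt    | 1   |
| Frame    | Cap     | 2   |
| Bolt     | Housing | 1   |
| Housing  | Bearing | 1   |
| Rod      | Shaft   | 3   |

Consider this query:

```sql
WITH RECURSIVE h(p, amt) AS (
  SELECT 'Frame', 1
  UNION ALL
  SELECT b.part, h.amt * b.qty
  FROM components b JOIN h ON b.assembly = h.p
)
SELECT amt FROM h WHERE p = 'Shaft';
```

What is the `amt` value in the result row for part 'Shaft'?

3

Base: (Frame, amt=1).
Iteration 1: components of {Frame} -> Bolt = 1*1 = 1, Cap = 1*2 = 2, Rod = 1*1 = 1.
Iteration 2: components of {Bolt,Cap,Rod} -> Housing = 1*1 = 1, Shaft = 1*3 = 3.
Iteration 3: components of {Housing,Shaft} -> Bearing = 1*1 = 1.
Iteration 4: no further components; recursion stops.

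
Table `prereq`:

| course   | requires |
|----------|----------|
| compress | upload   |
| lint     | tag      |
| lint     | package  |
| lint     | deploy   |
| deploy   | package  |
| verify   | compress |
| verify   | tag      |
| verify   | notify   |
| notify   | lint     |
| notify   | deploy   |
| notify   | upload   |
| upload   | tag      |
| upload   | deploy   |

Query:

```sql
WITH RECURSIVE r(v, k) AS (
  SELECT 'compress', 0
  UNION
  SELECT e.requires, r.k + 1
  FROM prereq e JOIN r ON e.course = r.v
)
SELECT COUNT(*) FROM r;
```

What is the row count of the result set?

5

Base: (compress, k=0).
Iteration 1: edges from {compress} -> (upload, k=1).
Iteration 2: edges from {upload} -> (deploy, k=2), (tag, k=2).
Iteration 3: edges from {deploy,tag} -> (package, k=3).
Iteration 4: no outgoing edges from {package}; recursion stops.
Total rows emitted: 5.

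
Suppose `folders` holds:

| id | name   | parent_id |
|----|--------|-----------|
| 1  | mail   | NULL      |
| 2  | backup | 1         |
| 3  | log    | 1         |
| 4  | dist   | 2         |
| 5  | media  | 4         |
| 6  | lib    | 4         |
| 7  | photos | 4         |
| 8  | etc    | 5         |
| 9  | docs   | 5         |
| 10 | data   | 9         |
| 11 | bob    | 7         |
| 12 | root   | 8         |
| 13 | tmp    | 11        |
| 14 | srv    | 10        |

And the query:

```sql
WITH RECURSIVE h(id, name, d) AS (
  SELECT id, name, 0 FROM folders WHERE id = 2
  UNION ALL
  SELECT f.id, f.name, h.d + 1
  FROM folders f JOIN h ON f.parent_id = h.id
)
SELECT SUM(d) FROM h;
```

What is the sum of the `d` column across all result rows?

Base: id=2 (backup) at d 0.
Iteration 1: rows with parent_id in {2} -> dist (id 4, d 1).
Iteration 2: rows with parent_id in {4} -> media (id 5, d 2), lib (id 6, d 2), photos (id 7, d 2).
Iteration 3: rows with parent_id in {5,6,7} -> etc (id 8, d 3), docs (id 9, d 3), bob (id 11, d 3).
Iteration 4: rows with parent_id in {8,9,11} -> data (id 10, d 4), root (id 12, d 4), tmp (id 13, d 4).
Iteration 5: rows with parent_id in {10,12,13} -> srv (id 14, d 5).
Iteration 6: no rows with parent_id in {14}; recursion stops.
SUM(d) = 0 + 1 + 2 + 2 + 2 + 3 + 3 + 3 + 4 + 4 + 4 + 5 = 33.

33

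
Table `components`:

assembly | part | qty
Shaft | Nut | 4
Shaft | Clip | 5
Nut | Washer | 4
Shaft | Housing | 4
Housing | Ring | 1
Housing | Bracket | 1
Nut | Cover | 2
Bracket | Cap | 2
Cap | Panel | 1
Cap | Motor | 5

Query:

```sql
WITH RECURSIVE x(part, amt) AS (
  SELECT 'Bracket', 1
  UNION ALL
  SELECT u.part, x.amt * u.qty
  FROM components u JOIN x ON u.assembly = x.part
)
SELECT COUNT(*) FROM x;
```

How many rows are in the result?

Base: (Bracket, amt=1).
Iteration 1: components of {Bracket} -> Cap = 1*2 = 2.
Iteration 2: components of {Cap} -> Motor = 2*5 = 10, Panel = 2*1 = 2.
Iteration 3: no further components; recursion stops.
Total rows emitted: 4.

4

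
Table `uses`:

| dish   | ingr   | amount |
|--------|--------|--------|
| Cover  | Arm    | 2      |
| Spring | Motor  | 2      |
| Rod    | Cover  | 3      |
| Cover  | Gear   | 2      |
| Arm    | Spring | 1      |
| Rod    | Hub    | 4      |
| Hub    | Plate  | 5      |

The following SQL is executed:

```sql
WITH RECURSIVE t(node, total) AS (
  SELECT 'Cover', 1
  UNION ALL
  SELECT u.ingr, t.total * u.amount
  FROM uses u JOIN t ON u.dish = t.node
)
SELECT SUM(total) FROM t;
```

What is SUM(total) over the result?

Base: (Cover, total=1).
Iteration 1: components of {Cover} -> Arm = 1*2 = 2, Gear = 1*2 = 2.
Iteration 2: components of {Arm,Gear} -> Spring = 2*1 = 2.
Iteration 3: components of {Spring} -> Motor = 2*2 = 4.
Iteration 4: no further components; recursion stops.
SUM(total) = 1 + 2 + 2 + 2 + 4 = 11.

11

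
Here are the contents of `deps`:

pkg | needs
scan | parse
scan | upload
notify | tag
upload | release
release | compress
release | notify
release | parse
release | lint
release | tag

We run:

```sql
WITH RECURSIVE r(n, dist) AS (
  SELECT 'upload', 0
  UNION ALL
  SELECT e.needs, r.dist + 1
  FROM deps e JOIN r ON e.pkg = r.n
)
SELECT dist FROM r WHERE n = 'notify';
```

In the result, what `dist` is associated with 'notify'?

Base: (upload, dist=0).
Iteration 1: edges from {upload} -> (release, dist=1).
Iteration 2: edges from {release} -> (compress, dist=2), (lint, dist=2), (notify, dist=2), (parse, dist=2), (tag, dist=2).
Iteration 3: edges from {compress,lint,notify,parse,tag} -> (tag, dist=3).
Iteration 4: no outgoing edges from {tag}; recursion stops.

2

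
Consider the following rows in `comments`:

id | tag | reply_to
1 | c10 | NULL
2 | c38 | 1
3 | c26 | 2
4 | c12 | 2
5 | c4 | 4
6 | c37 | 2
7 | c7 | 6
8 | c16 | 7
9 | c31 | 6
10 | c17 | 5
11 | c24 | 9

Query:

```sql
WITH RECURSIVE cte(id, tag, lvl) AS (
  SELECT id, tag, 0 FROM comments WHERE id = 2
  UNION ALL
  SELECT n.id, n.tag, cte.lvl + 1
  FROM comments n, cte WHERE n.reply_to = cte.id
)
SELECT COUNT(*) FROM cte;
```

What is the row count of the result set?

10

Base: id=2 (c38) at lvl 0.
Iteration 1: rows with reply_to in {2} -> c26 (id 3, lvl 1), c12 (id 4, lvl 1), c37 (id 6, lvl 1).
Iteration 2: rows with reply_to in {3,4,6} -> c4 (id 5, lvl 2), c7 (id 7, lvl 2), c31 (id 9, lvl 2).
Iteration 3: rows with reply_to in {5,7,9} -> c16 (id 8, lvl 3), c17 (id 10, lvl 3), c24 (id 11, lvl 3).
Iteration 4: no rows with reply_to in {8,10,11}; recursion stops.
Total rows emitted: 10.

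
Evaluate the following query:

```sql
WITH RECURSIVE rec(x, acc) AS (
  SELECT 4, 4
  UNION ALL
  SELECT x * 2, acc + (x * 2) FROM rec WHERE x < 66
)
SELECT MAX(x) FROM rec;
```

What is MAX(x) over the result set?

Base: x=4, acc=4.
Iteration 1: 4 < 66 holds -> x = 4 * 2 = 8, acc = 4 + 8 = 12.
Iteration 2: 8 < 66 holds -> x = 8 * 2 = 16, acc = 12 + 16 = 28.
Iteration 3: 16 < 66 holds -> x = 16 * 2 = 32, acc = 28 + 32 = 60.
Iteration 4: 32 < 66 holds -> x = 32 * 2 = 64, acc = 60 + 64 = 124.
Iteration 5: 64 < 66 holds -> x = 64 * 2 = 128, acc = 124 + 128 = 252.
Iteration 6: 128 < 66 fails; recursion stops.
x values: 4, 8, 16, 32, 64, 128; the maximum is 128.

128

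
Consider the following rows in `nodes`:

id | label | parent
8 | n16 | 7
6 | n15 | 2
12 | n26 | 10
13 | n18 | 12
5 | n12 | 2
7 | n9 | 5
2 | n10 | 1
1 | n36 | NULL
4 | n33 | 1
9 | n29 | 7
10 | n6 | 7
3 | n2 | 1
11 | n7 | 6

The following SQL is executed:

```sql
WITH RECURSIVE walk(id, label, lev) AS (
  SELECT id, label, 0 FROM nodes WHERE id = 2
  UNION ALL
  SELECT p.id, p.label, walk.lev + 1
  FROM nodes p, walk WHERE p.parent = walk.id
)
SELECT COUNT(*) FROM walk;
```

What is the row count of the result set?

10

Base: id=2 (n10) at lev 0.
Iteration 1: rows with parent in {2} -> n12 (id 5, lev 1), n15 (id 6, lev 1).
Iteration 2: rows with parent in {5,6} -> n9 (id 7, lev 2), n7 (id 11, lev 2).
Iteration 3: rows with parent in {7,11} -> n16 (id 8, lev 3), n29 (id 9, lev 3), n6 (id 10, lev 3).
Iteration 4: rows with parent in {8,9,10} -> n26 (id 12, lev 4).
Iteration 5: rows with parent in {12} -> n18 (id 13, lev 5).
Iteration 6: no rows with parent in {13}; recursion stops.
Total rows emitted: 10.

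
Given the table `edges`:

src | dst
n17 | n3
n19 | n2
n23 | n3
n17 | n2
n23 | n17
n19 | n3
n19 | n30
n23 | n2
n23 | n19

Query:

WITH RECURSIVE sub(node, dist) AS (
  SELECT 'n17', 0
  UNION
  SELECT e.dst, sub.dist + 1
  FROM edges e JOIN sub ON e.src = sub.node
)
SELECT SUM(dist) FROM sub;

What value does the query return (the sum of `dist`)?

2

Base: (n17, dist=0).
Iteration 1: edges from {n17} -> (n2, dist=1), (n3, dist=1).
Iteration 2: no outgoing edges from {n2,n3}; recursion stops.
SUM(dist) = 0 + 1 + 1 = 2.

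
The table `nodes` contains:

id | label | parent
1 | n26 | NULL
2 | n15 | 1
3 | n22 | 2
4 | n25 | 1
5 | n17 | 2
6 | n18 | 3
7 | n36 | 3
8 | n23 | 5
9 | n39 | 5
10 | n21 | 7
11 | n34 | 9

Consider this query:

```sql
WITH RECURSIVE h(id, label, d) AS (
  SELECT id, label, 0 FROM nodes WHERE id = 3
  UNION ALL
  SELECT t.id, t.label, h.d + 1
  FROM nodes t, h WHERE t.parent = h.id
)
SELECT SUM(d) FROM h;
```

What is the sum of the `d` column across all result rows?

4

Base: id=3 (n22) at d 0.
Iteration 1: rows with parent in {3} -> n18 (id 6, d 1), n36 (id 7, d 1).
Iteration 2: rows with parent in {6,7} -> n21 (id 10, d 2).
Iteration 3: no rows with parent in {10}; recursion stops.
SUM(d) = 0 + 1 + 1 + 2 = 4.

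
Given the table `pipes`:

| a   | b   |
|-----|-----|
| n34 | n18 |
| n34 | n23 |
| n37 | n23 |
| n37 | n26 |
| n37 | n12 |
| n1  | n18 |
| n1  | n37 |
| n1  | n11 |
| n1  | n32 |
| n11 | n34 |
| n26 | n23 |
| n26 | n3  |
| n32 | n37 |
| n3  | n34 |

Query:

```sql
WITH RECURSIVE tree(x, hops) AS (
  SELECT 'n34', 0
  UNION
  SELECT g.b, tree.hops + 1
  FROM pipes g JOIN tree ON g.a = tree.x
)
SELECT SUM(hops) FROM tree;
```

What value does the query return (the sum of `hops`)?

Base: (n34, hops=0).
Iteration 1: edges from {n34} -> (n18, hops=1), (n23, hops=1).
Iteration 2: no outgoing edges from {n18,n23}; recursion stops.
SUM(hops) = 0 + 1 + 1 = 2.

2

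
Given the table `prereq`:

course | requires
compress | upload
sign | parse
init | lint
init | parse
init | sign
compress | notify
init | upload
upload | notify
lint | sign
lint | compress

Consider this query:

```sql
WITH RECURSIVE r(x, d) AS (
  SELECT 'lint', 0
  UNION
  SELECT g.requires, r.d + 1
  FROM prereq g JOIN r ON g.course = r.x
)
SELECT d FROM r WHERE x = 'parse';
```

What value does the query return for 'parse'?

2

Base: (lint, d=0).
Iteration 1: edges from {lint} -> (compress, d=1), (sign, d=1).
Iteration 2: edges from {compress,sign} -> (notify, d=2), (parse, d=2), (upload, d=2).
Iteration 3: edges from {notify,parse,upload} -> (notify, d=3).
Iteration 4: no outgoing edges from {notify}; recursion stops.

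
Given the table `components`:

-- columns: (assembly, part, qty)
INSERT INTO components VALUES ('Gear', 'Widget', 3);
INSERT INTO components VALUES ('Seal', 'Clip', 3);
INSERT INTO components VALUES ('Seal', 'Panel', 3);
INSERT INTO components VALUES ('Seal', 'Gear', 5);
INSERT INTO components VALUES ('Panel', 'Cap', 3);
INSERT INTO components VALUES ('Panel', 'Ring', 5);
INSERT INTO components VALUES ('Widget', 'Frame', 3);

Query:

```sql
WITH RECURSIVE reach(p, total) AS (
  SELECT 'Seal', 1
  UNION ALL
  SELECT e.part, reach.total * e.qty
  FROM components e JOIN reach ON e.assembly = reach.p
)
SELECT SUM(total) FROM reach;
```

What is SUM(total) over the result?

96

Base: (Seal, total=1).
Iteration 1: components of {Seal} -> Clip = 1*3 = 3, Gear = 1*5 = 5, Panel = 1*3 = 3.
Iteration 2: components of {Clip,Gear,Panel} -> Cap = 3*3 = 9, Ring = 3*5 = 15, Widget = 5*3 = 15.
Iteration 3: components of {Cap,Ring,Widget} -> Frame = 15*3 = 45.
Iteration 4: no further components; recursion stops.
SUM(total) = 1 + 3 + 5 + 3 + 15 + 9 + 15 + 45 = 96.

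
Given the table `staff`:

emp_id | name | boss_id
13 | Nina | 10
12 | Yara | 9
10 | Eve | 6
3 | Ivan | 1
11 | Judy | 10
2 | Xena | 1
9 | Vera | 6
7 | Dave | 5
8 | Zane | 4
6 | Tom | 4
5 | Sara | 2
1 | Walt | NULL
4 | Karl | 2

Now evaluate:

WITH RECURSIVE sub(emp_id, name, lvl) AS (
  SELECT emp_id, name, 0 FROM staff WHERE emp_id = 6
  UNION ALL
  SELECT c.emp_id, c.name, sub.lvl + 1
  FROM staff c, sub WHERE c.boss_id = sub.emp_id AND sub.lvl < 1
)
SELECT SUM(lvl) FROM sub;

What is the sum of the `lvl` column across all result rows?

2

Base: emp_id=6 (Tom) at lvl 0.
Iteration 1: rows with boss_id in {6} -> Vera (id 9, lvl 1), Eve (id 10, lvl 1).
Iteration 2: lvl < 1 fails for all current rows; recursion stops.
SUM(lvl) = 0 + 1 + 1 = 2.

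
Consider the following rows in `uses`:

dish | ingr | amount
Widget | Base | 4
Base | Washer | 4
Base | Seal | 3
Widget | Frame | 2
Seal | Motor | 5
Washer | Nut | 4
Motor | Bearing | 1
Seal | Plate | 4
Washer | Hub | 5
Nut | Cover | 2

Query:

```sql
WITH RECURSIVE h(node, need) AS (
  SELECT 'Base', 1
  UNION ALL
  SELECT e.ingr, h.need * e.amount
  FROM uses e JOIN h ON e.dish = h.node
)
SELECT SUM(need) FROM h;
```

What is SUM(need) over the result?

118

Base: (Base, need=1).
Iteration 1: components of {Base} -> Seal = 1*3 = 3, Washer = 1*4 = 4.
Iteration 2: components of {Seal,Washer} -> Hub = 4*5 = 20, Motor = 3*5 = 15, Nut = 4*4 = 16, Plate = 3*4 = 12.
Iteration 3: components of {Hub,Motor,Nut,Plate} -> Bearing = 15*1 = 15, Cover = 16*2 = 32.
Iteration 4: no further components; recursion stops.
SUM(need) = 1 + 4 + 3 + 16 + 20 + 15 + 12 + 32 + 15 = 118.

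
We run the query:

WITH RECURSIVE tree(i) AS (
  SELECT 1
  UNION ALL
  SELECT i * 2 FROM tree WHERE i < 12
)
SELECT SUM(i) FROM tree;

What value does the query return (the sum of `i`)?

Base: i=1.
Iteration 1: 1 < 12 holds -> i = 1 * 2 = 2.
Iteration 2: 2 < 12 holds -> i = 2 * 2 = 4.
Iteration 3: 4 < 12 holds -> i = 4 * 2 = 8.
Iteration 4: 8 < 12 holds -> i = 8 * 2 = 16.
Iteration 5: 16 < 12 fails; recursion stops.
SUM(i) = 1 + 2 + 4 + 8 + 16 = 31.

31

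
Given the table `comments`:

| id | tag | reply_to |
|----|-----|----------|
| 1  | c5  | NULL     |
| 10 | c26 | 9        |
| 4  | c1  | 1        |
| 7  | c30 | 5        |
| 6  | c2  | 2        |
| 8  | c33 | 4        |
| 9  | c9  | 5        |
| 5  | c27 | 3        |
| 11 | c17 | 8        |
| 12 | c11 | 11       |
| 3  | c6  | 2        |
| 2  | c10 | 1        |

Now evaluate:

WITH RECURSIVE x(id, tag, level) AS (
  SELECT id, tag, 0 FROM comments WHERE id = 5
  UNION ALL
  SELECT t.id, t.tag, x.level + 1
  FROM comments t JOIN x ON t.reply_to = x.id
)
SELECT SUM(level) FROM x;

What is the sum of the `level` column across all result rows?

4

Base: id=5 (c27) at level 0.
Iteration 1: rows with reply_to in {5} -> c30 (id 7, level 1), c9 (id 9, level 1).
Iteration 2: rows with reply_to in {7,9} -> c26 (id 10, level 2).
Iteration 3: no rows with reply_to in {10}; recursion stops.
SUM(level) = 0 + 1 + 1 + 2 = 4.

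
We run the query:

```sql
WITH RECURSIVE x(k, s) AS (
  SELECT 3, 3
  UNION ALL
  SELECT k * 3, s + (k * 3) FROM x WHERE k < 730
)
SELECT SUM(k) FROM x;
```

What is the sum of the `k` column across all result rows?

Base: k=3, s=3.
Iteration 1: 3 < 730 holds -> k = 3 * 3 = 9, s = 3 + 9 = 12.
Iteration 2: 9 < 730 holds -> k = 9 * 3 = 27, s = 12 + 27 = 39.
Iteration 3: 27 < 730 holds -> k = 27 * 3 = 81, s = 39 + 81 = 120.
Iteration 4: 81 < 730 holds -> k = 81 * 3 = 243, s = 120 + 243 = 363.
Iteration 5: 243 < 730 holds -> k = 243 * 3 = 729, s = 363 + 729 = 1092.
Iteration 6: 729 < 730 holds -> k = 729 * 3 = 2187, s = 1092 + 2187 = 3279.
Iteration 7: 2187 < 730 fails; recursion stops.
SUM(k) = 3 + 9 + 27 + 81 + 243 + 729 + 2187 = 3279.

3279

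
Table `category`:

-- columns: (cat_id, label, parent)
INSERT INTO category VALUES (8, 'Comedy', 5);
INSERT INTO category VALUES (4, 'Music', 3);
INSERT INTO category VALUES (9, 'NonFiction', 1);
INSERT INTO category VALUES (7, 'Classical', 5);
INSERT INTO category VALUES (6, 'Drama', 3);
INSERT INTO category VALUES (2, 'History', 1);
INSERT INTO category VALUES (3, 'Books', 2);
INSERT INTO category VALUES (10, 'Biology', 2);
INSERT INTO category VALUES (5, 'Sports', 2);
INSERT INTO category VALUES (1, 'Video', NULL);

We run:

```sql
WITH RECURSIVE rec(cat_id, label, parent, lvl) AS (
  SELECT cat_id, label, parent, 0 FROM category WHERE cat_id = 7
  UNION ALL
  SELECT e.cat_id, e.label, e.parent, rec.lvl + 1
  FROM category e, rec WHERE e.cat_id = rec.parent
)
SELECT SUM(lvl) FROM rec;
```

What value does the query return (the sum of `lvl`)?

6

Base: cat_id=7 (Classical), parent=5, lvl 0.
Iteration 1: join on cat_id=5 -> Sports (id 5, parent=2, lvl 1).
Iteration 2: join on cat_id=2 -> History (id 2, parent=1, lvl 2).
Iteration 3: join on cat_id=1 -> Video (id 1, parent=NULL, lvl 3).
Iteration 4: parent is NULL; no match; recursion stops.
SUM(lvl) = 0 + 1 + 2 + 3 = 6.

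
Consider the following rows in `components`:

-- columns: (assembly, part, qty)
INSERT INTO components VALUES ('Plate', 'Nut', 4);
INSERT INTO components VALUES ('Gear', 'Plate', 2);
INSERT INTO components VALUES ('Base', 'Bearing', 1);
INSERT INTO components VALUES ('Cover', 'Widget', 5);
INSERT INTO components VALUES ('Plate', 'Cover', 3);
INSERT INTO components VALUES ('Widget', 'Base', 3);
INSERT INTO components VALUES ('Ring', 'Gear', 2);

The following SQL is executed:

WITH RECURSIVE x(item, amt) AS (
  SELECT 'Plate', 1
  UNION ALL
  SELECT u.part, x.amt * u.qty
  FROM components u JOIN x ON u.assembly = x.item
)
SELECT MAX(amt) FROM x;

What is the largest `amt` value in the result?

Base: (Plate, amt=1).
Iteration 1: components of {Plate} -> Cover = 1*3 = 3, Nut = 1*4 = 4.
Iteration 2: components of {Cover,Nut} -> Widget = 3*5 = 15.
Iteration 3: components of {Widget} -> Base = 15*3 = 45.
Iteration 4: components of {Base} -> Bearing = 45*1 = 45.
Iteration 5: no further components; recursion stops.
amt values: 1, 4, 3, 15, 45, 45; the maximum is 45.

45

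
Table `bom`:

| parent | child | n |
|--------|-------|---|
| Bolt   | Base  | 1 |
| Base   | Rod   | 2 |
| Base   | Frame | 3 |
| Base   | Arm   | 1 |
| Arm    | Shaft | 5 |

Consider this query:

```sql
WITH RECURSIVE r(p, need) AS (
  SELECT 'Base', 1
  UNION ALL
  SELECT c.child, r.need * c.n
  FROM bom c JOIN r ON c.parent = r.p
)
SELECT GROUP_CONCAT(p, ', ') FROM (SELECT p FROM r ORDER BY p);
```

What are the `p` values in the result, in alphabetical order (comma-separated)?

Arm, Base, Frame, Rod, Shaft

Base: (Base, need=1).
Iteration 1: components of {Base} -> Arm = 1*1 = 1, Frame = 1*3 = 3, Rod = 1*2 = 2.
Iteration 2: components of {Arm,Frame,Rod} -> Shaft = 1*5 = 5.
Iteration 3: no further components; recursion stops.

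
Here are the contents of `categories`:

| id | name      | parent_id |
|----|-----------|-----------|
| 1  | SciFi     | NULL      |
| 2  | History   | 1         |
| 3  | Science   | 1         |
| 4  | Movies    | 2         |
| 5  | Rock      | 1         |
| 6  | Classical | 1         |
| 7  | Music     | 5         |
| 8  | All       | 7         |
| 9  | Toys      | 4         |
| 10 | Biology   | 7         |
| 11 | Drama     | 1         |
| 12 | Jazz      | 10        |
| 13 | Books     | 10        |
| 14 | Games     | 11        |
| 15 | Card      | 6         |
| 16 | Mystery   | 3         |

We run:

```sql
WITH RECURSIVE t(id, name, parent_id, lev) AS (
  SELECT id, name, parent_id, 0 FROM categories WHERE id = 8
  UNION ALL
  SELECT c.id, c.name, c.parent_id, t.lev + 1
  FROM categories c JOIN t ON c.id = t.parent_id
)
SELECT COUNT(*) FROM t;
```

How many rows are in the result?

Base: id=8 (All), parent_id=7, lev 0.
Iteration 1: join on id=7 -> Music (id 7, parent_id=5, lev 1).
Iteration 2: join on id=5 -> Rock (id 5, parent_id=1, lev 2).
Iteration 3: join on id=1 -> SciFi (id 1, parent_id=NULL, lev 3).
Iteration 4: parent_id is NULL; no match; recursion stops.
Total rows emitted: 4.

4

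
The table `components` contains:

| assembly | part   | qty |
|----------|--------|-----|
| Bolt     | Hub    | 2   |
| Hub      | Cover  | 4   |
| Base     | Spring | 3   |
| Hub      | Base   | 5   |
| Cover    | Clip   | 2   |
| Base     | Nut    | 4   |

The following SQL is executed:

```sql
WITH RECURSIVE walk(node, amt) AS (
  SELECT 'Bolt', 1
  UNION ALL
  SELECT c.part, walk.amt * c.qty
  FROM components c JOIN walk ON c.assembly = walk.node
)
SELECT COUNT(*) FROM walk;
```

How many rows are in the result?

Base: (Bolt, amt=1).
Iteration 1: components of {Bolt} -> Hub = 1*2 = 2.
Iteration 2: components of {Hub} -> Base = 2*5 = 10, Cover = 2*4 = 8.
Iteration 3: components of {Base,Cover} -> Clip = 8*2 = 16, Nut = 10*4 = 40, Spring = 10*3 = 30.
Iteration 4: no further components; recursion stops.
Total rows emitted: 7.

7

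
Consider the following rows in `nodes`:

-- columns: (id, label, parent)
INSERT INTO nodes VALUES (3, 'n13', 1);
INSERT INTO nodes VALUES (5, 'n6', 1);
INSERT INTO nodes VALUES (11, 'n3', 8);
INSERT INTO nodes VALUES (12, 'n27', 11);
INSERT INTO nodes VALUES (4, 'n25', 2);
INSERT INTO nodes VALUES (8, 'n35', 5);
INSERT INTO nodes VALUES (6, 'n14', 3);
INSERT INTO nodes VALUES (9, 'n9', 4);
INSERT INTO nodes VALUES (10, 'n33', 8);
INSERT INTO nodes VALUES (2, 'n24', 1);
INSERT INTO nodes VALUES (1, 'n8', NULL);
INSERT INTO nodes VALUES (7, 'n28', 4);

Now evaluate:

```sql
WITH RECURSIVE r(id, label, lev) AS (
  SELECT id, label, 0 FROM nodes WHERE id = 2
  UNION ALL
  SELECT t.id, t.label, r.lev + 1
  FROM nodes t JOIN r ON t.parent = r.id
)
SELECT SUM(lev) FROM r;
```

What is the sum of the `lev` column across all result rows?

5

Base: id=2 (n24) at lev 0.
Iteration 1: rows with parent in {2} -> n25 (id 4, lev 1).
Iteration 2: rows with parent in {4} -> n28 (id 7, lev 2), n9 (id 9, lev 2).
Iteration 3: no rows with parent in {7,9}; recursion stops.
SUM(lev) = 0 + 1 + 2 + 2 = 5.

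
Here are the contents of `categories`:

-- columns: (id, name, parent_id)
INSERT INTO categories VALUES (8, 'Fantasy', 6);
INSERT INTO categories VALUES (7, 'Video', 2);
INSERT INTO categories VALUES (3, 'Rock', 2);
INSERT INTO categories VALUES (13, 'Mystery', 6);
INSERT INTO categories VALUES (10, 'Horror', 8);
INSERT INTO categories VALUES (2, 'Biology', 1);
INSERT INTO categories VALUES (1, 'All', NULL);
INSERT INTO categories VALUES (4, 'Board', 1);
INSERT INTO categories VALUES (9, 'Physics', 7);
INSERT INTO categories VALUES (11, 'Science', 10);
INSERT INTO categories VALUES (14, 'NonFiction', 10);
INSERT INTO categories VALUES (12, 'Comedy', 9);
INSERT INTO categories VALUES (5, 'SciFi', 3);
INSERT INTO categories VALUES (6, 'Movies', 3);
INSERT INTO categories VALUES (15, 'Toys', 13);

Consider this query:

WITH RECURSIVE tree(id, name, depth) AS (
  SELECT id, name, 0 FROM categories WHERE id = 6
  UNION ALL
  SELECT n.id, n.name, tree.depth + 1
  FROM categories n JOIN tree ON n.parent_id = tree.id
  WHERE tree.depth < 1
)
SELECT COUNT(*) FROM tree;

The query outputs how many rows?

3

Base: id=6 (Movies) at depth 0.
Iteration 1: rows with parent_id in {6} -> Fantasy (id 8, depth 1), Mystery (id 13, depth 1).
Iteration 2: depth < 1 fails for all current rows; recursion stops.
Total rows emitted: 3.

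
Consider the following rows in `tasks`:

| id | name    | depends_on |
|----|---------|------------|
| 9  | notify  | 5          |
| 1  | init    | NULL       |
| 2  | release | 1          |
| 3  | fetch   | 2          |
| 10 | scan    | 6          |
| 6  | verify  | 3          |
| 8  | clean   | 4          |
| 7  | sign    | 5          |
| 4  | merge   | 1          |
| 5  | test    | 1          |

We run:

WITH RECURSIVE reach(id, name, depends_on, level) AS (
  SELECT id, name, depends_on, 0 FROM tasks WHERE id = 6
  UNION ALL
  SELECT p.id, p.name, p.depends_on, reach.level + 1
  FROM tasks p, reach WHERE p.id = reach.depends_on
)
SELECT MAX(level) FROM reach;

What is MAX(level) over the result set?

Base: id=6 (verify), depends_on=3, level 0.
Iteration 1: join on id=3 -> fetch (id 3, depends_on=2, level 1).
Iteration 2: join on id=2 -> release (id 2, depends_on=1, level 2).
Iteration 3: join on id=1 -> init (id 1, depends_on=NULL, level 3).
Iteration 4: depends_on is NULL; no match; recursion stops.
level values: 0, 1, 2, 3; the maximum is 3.

3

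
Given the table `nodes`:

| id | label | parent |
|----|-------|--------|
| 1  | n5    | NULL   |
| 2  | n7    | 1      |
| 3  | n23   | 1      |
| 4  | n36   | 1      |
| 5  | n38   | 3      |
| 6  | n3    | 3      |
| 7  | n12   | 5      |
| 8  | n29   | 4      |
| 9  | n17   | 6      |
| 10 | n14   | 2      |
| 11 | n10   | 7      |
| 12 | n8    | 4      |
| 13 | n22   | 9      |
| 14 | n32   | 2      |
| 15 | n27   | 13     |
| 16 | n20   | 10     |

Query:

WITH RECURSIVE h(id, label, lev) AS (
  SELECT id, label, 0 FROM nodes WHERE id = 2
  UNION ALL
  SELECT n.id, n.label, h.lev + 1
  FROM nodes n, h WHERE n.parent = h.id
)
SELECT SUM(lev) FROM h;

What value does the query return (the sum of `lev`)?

Base: id=2 (n7) at lev 0.
Iteration 1: rows with parent in {2} -> n14 (id 10, lev 1), n32 (id 14, lev 1).
Iteration 2: rows with parent in {10,14} -> n20 (id 16, lev 2).
Iteration 3: no rows with parent in {16}; recursion stops.
SUM(lev) = 0 + 1 + 1 + 2 = 4.

4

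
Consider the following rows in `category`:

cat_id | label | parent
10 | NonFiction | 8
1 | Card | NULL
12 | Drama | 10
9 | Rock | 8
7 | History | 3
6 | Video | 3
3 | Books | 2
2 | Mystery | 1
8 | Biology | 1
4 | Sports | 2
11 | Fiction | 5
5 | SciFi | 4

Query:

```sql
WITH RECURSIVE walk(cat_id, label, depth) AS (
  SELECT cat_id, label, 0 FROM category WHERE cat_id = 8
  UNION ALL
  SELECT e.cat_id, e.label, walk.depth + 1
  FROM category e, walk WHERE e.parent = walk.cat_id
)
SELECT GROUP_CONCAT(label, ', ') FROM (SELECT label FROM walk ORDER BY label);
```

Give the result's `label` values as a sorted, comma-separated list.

Biology, Drama, NonFiction, Rock

Base: cat_id=8 (Biology) at depth 0.
Iteration 1: rows with parent in {8} -> Rock (id 9, depth 1), NonFiction (id 10, depth 1).
Iteration 2: rows with parent in {9,10} -> Drama (id 12, depth 2).
Iteration 3: no rows with parent in {12}; recursion stops.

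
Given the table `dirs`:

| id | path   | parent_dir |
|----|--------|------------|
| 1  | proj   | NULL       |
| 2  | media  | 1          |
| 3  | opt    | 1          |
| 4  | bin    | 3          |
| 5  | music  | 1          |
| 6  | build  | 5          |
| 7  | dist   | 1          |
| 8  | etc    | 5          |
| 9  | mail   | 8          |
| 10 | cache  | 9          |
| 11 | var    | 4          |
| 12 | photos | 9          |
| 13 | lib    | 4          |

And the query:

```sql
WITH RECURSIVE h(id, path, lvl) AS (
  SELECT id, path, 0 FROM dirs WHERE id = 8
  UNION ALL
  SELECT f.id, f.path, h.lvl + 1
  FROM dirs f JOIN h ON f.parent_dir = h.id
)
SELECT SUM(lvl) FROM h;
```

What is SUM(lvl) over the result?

Base: id=8 (etc) at lvl 0.
Iteration 1: rows with parent_dir in {8} -> mail (id 9, lvl 1).
Iteration 2: rows with parent_dir in {9} -> cache (id 10, lvl 2), photos (id 12, lvl 2).
Iteration 3: no rows with parent_dir in {10,12}; recursion stops.
SUM(lvl) = 0 + 1 + 2 + 2 = 5.

5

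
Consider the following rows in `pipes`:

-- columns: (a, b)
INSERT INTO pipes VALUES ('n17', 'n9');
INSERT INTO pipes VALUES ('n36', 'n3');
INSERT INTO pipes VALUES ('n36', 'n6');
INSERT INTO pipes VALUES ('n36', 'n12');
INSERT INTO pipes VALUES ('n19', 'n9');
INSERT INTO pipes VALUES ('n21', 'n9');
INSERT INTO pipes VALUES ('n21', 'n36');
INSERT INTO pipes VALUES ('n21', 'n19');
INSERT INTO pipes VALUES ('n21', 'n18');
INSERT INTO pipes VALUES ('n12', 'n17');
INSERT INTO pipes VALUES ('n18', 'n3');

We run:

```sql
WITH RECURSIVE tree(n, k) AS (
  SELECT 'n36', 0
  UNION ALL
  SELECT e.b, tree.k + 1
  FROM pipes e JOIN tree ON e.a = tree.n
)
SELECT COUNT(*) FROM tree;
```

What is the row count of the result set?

6

Base: (n36, k=0).
Iteration 1: edges from {n36} -> (n12, k=1), (n3, k=1), (n6, k=1).
Iteration 2: edges from {n12,n3,n6} -> (n17, k=2).
Iteration 3: edges from {n17} -> (n9, k=3).
Iteration 4: no outgoing edges from {n9}; recursion stops.
Total rows emitted: 6.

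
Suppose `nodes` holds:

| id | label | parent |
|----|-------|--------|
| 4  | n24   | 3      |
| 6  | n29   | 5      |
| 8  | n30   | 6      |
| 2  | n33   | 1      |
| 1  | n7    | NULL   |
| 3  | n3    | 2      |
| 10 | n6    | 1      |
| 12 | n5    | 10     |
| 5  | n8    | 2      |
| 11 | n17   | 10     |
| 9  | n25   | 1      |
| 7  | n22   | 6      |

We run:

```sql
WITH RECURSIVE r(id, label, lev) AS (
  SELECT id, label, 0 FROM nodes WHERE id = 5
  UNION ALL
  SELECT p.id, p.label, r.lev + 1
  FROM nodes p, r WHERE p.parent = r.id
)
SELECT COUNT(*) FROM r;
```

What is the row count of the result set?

4

Base: id=5 (n8) at lev 0.
Iteration 1: rows with parent in {5} -> n29 (id 6, lev 1).
Iteration 2: rows with parent in {6} -> n22 (id 7, lev 2), n30 (id 8, lev 2).
Iteration 3: no rows with parent in {7,8}; recursion stops.
Total rows emitted: 4.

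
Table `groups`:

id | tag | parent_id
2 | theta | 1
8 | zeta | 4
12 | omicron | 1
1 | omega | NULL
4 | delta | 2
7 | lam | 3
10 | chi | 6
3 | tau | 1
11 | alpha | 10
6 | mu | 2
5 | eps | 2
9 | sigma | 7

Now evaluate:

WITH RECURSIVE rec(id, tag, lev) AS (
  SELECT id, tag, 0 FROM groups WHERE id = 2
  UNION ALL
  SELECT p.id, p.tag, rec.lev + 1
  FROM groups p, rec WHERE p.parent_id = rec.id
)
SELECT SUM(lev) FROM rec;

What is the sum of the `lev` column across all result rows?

Base: id=2 (theta) at lev 0.
Iteration 1: rows with parent_id in {2} -> delta (id 4, lev 1), eps (id 5, lev 1), mu (id 6, lev 1).
Iteration 2: rows with parent_id in {4,5,6} -> zeta (id 8, lev 2), chi (id 10, lev 2).
Iteration 3: rows with parent_id in {8,10} -> alpha (id 11, lev 3).
Iteration 4: no rows with parent_id in {11}; recursion stops.
SUM(lev) = 0 + 1 + 1 + 1 + 2 + 2 + 3 = 10.

10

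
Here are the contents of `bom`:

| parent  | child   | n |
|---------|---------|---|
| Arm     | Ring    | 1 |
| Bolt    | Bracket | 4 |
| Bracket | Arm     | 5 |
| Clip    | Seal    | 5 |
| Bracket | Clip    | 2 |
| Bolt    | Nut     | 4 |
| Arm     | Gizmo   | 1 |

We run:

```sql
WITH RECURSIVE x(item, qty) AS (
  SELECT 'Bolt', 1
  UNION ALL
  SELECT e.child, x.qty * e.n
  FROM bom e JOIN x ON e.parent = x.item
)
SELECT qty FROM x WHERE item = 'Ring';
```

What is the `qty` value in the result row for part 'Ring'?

20

Base: (Bolt, qty=1).
Iteration 1: components of {Bolt} -> Bracket = 1*4 = 4, Nut = 1*4 = 4.
Iteration 2: components of {Bracket,Nut} -> Arm = 4*5 = 20, Clip = 4*2 = 8.
Iteration 3: components of {Arm,Clip} -> Gizmo = 20*1 = 20, Ring = 20*1 = 20, Seal = 8*5 = 40.
Iteration 4: no further components; recursion stops.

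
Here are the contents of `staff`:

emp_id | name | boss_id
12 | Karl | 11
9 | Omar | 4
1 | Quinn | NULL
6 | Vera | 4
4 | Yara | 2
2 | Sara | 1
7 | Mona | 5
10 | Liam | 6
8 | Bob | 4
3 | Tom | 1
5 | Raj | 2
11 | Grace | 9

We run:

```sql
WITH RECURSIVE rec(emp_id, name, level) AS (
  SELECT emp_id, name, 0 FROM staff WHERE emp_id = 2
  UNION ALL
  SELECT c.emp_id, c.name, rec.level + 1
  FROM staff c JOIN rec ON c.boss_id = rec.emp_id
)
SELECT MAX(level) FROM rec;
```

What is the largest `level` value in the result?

4

Base: emp_id=2 (Sara) at level 0.
Iteration 1: rows with boss_id in {2} -> Yara (id 4, level 1), Raj (id 5, level 1).
Iteration 2: rows with boss_id in {4,5} -> Vera (id 6, level 2), Mona (id 7, level 2), Bob (id 8, level 2), Omar (id 9, level 2).
Iteration 3: rows with boss_id in {6,7,8,9} -> Liam (id 10, level 3), Grace (id 11, level 3).
Iteration 4: rows with boss_id in {10,11} -> Karl (id 12, level 4).
Iteration 5: no rows with boss_id in {12}; recursion stops.
level values: 0, 1, 1, 2, 2, 2, 2, 3, 3, 4; the maximum is 4.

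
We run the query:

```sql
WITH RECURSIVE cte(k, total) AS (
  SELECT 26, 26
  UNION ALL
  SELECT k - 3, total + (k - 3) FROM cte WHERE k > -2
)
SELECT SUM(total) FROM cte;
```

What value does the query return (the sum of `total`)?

Base: k=26, total=26.
Iteration 1: 26 > -2 holds -> k = 26 - 3 = 23, total = 26 + 23 = 49.
Iteration 2: 23 > -2 holds -> k = 23 - 3 = 20, total = 49 + 20 = 69.
Iteration 3: 20 > -2 holds -> k = 20 - 3 = 17, total = 69 + 17 = 86.
Iteration 4: 17 > -2 holds -> k = 17 - 3 = 14, total = 86 + 14 = 100.
Iteration 5: 14 > -2 holds -> k = 14 - 3 = 11, total = 100 + 11 = 111.
Iteration 6: 11 > -2 holds -> k = 11 - 3 = 8, total = 111 + 8 = 119.
Iteration 7: 8 > -2 holds -> k = 8 - 3 = 5, total = 119 + 5 = 124.
Iteration 8: 5 > -2 holds -> k = 5 - 3 = 2, total = 124 + 2 = 126.
Iteration 9: 2 > -2 holds -> k = 2 - 3 = -1, total = 126 + -1 = 125.
Iteration 10: -1 > -2 holds -> k = -1 - 3 = -4, total = 125 + -4 = 121.
Iteration 11: -4 > -2 fails; recursion stops.
SUM(total) = 26 + 49 + 69 + 86 + 100 + 111 + 119 + 124 + 126 + 125 + 121 = 1056.

1056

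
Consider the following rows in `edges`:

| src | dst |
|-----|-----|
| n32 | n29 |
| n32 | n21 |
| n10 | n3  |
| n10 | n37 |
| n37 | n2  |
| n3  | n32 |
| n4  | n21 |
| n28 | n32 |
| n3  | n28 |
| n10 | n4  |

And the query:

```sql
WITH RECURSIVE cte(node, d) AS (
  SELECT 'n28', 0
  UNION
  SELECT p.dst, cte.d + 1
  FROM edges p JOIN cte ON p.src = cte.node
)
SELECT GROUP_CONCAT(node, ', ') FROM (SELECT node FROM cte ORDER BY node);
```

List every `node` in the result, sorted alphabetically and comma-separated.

n21, n28, n29, n32

Base: (n28, d=0).
Iteration 1: edges from {n28} -> (n32, d=1).
Iteration 2: edges from {n32} -> (n21, d=2), (n29, d=2).
Iteration 3: no outgoing edges from {n21,n29}; recursion stops.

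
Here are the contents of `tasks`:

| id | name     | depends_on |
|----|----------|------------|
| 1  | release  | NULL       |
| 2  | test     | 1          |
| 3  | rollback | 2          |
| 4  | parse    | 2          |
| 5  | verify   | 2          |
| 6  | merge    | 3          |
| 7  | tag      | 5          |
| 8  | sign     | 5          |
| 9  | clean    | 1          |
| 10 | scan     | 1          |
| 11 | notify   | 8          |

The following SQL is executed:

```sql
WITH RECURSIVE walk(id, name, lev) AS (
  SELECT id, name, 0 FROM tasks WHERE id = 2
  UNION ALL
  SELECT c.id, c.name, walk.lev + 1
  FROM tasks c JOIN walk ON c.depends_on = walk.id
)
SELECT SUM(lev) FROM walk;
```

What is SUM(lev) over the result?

Base: id=2 (test) at lev 0.
Iteration 1: rows with depends_on in {2} -> rollback (id 3, lev 1), parse (id 4, lev 1), verify (id 5, lev 1).
Iteration 2: rows with depends_on in {3,4,5} -> merge (id 6, lev 2), tag (id 7, lev 2), sign (id 8, lev 2).
Iteration 3: rows with depends_on in {6,7,8} -> notify (id 11, lev 3).
Iteration 4: no rows with depends_on in {11}; recursion stops.
SUM(lev) = 0 + 1 + 1 + 1 + 2 + 2 + 2 + 3 = 12.

12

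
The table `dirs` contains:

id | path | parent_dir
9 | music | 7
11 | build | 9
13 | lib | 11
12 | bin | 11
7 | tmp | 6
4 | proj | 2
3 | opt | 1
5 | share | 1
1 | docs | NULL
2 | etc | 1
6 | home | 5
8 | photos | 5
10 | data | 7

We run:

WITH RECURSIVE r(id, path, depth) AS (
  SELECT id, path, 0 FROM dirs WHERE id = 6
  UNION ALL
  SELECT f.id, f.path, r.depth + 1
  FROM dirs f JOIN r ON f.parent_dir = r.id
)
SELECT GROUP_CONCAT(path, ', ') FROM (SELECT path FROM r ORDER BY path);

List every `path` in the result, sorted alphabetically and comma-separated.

bin, build, data, home, lib, music, tmp

Base: id=6 (home) at depth 0.
Iteration 1: rows with parent_dir in {6} -> tmp (id 7, depth 1).
Iteration 2: rows with parent_dir in {7} -> music (id 9, depth 2), data (id 10, depth 2).
Iteration 3: rows with parent_dir in {9,10} -> build (id 11, depth 3).
Iteration 4: rows with parent_dir in {11} -> bin (id 12, depth 4), lib (id 13, depth 4).
Iteration 5: no rows with parent_dir in {12,13}; recursion stops.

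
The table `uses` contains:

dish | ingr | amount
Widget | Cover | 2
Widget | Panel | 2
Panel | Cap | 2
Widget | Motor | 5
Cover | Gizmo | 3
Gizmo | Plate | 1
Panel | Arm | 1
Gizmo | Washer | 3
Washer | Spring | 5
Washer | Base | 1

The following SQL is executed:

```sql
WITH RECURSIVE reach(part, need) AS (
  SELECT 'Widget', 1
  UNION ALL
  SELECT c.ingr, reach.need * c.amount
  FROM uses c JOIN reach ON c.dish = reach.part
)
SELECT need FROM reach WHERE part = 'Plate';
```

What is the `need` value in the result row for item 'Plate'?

Base: (Widget, need=1).
Iteration 1: components of {Widget} -> Cover = 1*2 = 2, Motor = 1*5 = 5, Panel = 1*2 = 2.
Iteration 2: components of {Cover,Motor,Panel} -> Arm = 2*1 = 2, Cap = 2*2 = 4, Gizmo = 2*3 = 6.
Iteration 3: components of {Arm,Cap,Gizmo} -> Plate = 6*1 = 6, Washer = 6*3 = 18.
Iteration 4: components of {Plate,Washer} -> Base = 18*1 = 18, Spring = 18*5 = 90.
Iteration 5: no further components; recursion stops.

6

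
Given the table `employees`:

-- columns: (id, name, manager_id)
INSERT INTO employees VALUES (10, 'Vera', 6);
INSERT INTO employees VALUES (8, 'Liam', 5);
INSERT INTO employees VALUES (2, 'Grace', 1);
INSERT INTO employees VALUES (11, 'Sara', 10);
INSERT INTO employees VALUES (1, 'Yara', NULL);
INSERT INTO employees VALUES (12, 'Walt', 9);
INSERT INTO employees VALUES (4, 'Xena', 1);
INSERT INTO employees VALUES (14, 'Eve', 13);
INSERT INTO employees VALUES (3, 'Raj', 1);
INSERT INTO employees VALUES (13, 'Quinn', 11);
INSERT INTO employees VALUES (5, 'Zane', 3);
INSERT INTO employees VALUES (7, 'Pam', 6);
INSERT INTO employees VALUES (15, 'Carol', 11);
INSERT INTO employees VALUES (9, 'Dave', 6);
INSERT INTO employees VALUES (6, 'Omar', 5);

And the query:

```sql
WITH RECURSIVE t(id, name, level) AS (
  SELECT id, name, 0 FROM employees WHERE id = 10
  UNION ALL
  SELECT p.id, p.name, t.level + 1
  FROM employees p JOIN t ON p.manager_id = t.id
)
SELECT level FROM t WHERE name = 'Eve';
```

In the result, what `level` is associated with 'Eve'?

Base: id=10 (Vera) at level 0.
Iteration 1: rows with manager_id in {10} -> Sara (id 11, level 1).
Iteration 2: rows with manager_id in {11} -> Quinn (id 13, level 2), Carol (id 15, level 2).
Iteration 3: rows with manager_id in {13,15} -> Eve (id 14, level 3).
Iteration 4: no rows with manager_id in {14}; recursion stops.

3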